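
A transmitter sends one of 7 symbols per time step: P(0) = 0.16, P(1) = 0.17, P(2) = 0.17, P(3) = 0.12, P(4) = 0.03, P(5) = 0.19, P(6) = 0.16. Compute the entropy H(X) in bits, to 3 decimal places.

H = −Σ pᵢ log₂ pᵢ.
−0.16·log₂(0.16) = 0.4230
−0.17·log₂(0.17) = 0.4346
−0.17·log₂(0.17) = 0.4346
−0.12·log₂(0.12) = 0.3671
−0.03·log₂(0.03) = 0.1518
−0.19·log₂(0.19) = 0.4552
−0.16·log₂(0.16) = 0.4230
Sum ≈ 2.6893 → 2.689 bits.

2.689 bits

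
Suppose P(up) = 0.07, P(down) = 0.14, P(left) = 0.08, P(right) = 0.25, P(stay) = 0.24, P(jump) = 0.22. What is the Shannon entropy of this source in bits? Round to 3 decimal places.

2.432 bits

H = −Σ pᵢ log₂ pᵢ.
−0.07·log₂(0.07) = 0.2686
−0.14·log₂(0.14) = 0.3971
−0.08·log₂(0.08) = 0.2915
−0.25·log₂(0.25) = 0.5000
−0.24·log₂(0.24) = 0.4941
−0.22·log₂(0.22) = 0.4806
Sum ≈ 2.4319 → 2.432 bits.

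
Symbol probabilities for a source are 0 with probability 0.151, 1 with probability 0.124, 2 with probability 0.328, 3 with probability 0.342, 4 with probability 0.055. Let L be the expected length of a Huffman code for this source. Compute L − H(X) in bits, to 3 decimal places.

0.095 bits

Entropy H = −Σ p log₂ p ≈ 2.0723 bits.
Huffman merges: 11/200+31/250→179/1000; 151/1000+179/1000→33/100; 41/125+33/100→329/500; 171/500+329/500→1. L = 2167/1000 ≈ 2.1670.
L − H = 2.1670 − 2.0723 = 0.095 bits.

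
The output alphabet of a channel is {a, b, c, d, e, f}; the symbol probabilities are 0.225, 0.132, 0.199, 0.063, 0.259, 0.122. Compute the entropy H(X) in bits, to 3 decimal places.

2.460 bits

H = −Σ pᵢ log₂ pᵢ.
−0.225·log₂(0.225) = 0.4842
−0.132·log₂(0.132) = 0.3856
−0.199·log₂(0.199) = 0.4635
−0.063·log₂(0.063) = 0.2513
−0.259·log₂(0.259) = 0.5048
−0.122·log₂(0.122) = 0.3703
Sum ≈ 2.4597 → 2.460 bits.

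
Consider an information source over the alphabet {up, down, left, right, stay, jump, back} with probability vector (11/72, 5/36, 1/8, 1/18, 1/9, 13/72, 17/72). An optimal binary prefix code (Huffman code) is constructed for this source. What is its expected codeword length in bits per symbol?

Repeatedly combine the two least-probable nodes; the expected code length is the sum of the merged weights.
merge 1/18 + 1/9 → 1/6
merge 1/8 + 5/36 → 19/72
merge 11/72 + 1/6 → 23/72
merge 13/72 + 17/72 → 5/12
merge 19/72 + 23/72 → 7/12
merge 5/12 + 7/12 → 1
L = 1/6 + 19/72 + 23/72 + 5/12 + 7/12 + 1 = 11/4 = 2.75 bits/symbol.

2.75 bits/symbol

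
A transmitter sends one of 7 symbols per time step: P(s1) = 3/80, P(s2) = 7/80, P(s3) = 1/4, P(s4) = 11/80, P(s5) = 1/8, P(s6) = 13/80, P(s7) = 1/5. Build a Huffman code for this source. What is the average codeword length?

2.675 bits/symbol

Repeatedly combine the two least-probable nodes; the expected code length is the sum of the merged weights.
merge 3/80 + 7/80 → 1/8
merge 1/8 + 1/8 → 1/4
merge 11/80 + 13/80 → 3/10
merge 1/5 + 1/4 → 9/20
merge 1/4 + 3/10 → 11/20
merge 9/20 + 11/20 → 1
L = 1/8 + 1/4 + 3/10 + 9/20 + 11/20 + 1 = 107/40 = 2.675 bits/symbol.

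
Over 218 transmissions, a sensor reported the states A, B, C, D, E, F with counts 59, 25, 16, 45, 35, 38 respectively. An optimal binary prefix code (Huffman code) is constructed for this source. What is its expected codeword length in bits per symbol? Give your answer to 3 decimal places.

2.523 bits/symbol

Probabilities are the counts divided by 218.
Repeatedly combine the two least-probable nodes; the expected code length is the sum of the merged weights.
merge 8/109 + 25/218 → 41/218
merge 35/218 + 19/109 → 73/218
merge 41/218 + 45/218 → 43/109
merge 59/218 + 73/218 → 66/109
merge 43/109 + 66/109 → 1
L = 41/218 + 73/218 + 43/109 + 66/109 + 1 = 275/109 ≈ 2.523 bits/symbol.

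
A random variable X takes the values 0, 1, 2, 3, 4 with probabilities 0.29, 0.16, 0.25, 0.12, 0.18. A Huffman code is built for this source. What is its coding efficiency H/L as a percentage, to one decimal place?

98.8%

Entropy H = −Σ p log₂ p ≈ 2.2533 bits.
Huffman merges: 3/25+4/25→7/25; 9/50+1/4→43/100; 7/25+29/100→57/100; 43/100+57/100→1. L = 57/25 ≈ 2.2800.
Efficiency = H/L = 2.2533/2.2800 = 98.8%.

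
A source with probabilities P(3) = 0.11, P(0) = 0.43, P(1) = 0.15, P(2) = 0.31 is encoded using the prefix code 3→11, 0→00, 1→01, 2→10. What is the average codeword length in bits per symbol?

2 bits/symbol

L̄ = Σ pᵢ·ℓᵢ = 0.11·2 + 0.43·2 + 0.15·2 + 0.31·2 = 2 bits/symbol.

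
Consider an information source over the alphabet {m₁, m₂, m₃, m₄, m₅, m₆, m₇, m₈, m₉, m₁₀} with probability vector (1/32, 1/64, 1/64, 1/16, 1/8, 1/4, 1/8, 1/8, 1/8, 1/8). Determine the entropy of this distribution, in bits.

Each probability is a power of 1/2, so log₂(1/p) is an integer.
H = Σ p·log₂(1/p) = 1/32·5 + 1/64·6 + 1/64·6 + 1/16·4 + 1/8·3 + 1/4·2 + 1/8·3 + 1/8·3 + 1/8·3 + 1/8·3 = 2.96875 bits.

2.96875 bits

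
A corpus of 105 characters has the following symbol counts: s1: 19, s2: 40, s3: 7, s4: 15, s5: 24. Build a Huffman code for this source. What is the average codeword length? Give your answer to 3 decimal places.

Probabilities are the counts divided by 105.
Repeatedly combine the two least-probable nodes; the expected code length is the sum of the merged weights.
merge 1/15 + 1/7 → 22/105
merge 19/105 + 22/105 → 41/105
merge 8/35 + 8/21 → 64/105
merge 41/105 + 64/105 → 1
L = 22/105 + 41/105 + 64/105 + 1 = 232/105 ≈ 2.210 bits/symbol.

2.210 bits/symbol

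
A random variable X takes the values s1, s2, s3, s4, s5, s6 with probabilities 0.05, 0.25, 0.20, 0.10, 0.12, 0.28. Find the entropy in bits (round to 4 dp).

2.3940 bits

H = −Σ pᵢ log₂ pᵢ.
−0.05·log₂(0.05) = 0.2161
−0.25·log₂(0.25) = 0.5000
−0.20·log₂(0.20) = 0.4644
−0.10·log₂(0.10) = 0.3322
−0.12·log₂(0.12) = 0.3671
−0.28·log₂(0.28) = 0.5142
Sum ≈ 2.3940 → 2.3940 bits.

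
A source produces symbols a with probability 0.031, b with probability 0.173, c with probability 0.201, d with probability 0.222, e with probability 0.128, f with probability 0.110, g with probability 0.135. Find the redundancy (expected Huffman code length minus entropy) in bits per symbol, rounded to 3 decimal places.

0.058 bits

Entropy H = −Σ p log₂ p ≈ 2.6605 bits.
Huffman merges: 31/1000+11/100→141/1000; 16/125+27/200→263/1000; 141/1000+173/1000→157/500; 201/1000+111/500→423/1000; 263/1000+157/500→577/1000; 423/1000+577/1000→1. L = 1359/500 ≈ 2.7180.
L − H = 2.7180 − 2.6605 = 0.058 bits.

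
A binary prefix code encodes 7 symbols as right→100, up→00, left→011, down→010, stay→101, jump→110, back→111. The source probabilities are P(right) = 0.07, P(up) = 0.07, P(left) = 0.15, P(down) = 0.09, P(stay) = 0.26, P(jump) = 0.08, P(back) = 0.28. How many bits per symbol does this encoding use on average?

2.93 bits/symbol

L̄ = Σ pᵢ·ℓᵢ = 0.07·3 + 0.07·2 + 0.15·3 + 0.09·3 + 0.26·3 + 0.08·3 + 0.28·3 = 2.93 bits/symbol.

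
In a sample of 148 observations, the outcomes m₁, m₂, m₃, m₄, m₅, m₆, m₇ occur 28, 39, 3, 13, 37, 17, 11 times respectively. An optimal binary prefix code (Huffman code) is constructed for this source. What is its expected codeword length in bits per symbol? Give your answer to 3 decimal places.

Probabilities are the counts divided by 148.
Repeatedly combine the two least-probable nodes; the expected code length is the sum of the merged weights.
merge 3/148 + 11/148 → 7/74
merge 13/148 + 7/74 → 27/148
merge 17/148 + 27/148 → 11/37
merge 7/37 + 1/4 → 65/148
merge 39/148 + 11/37 → 83/148
merge 65/148 + 83/148 → 1
L = 7/74 + 27/148 + 11/37 + 65/148 + 83/148 + 1 = 381/148 ≈ 2.574 bits/symbol.

2.574 bits/symbol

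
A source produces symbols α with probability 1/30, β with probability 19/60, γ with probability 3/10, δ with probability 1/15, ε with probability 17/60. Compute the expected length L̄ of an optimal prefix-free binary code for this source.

Repeatedly combine the two least-probable nodes; the expected code length is the sum of the merged weights.
merge 1/30 + 1/15 → 1/10
merge 1/10 + 17/60 → 23/60
merge 3/10 + 19/60 → 37/60
merge 23/60 + 37/60 → 1
L = 1/10 + 23/60 + 37/60 + 1 = 21/10 = 2.1 bits/symbol.

2.1 bits/symbol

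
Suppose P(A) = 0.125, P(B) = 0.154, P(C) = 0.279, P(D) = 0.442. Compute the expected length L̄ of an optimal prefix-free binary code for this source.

Repeatedly combine the two least-probable nodes; the expected code length is the sum of the merged weights.
merge 1/8 + 77/500 → 279/1000
merge 279/1000 + 279/1000 → 279/500
merge 221/500 + 279/500 → 1
L = 279/1000 + 279/500 + 1 = 1837/1000 = 1.837 bits/symbol.

1.837 bits/symbol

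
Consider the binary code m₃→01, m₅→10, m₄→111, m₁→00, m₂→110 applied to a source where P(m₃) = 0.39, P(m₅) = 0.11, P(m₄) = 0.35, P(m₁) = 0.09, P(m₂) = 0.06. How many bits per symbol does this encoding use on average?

2.41 bits/symbol

L̄ = Σ pᵢ·ℓᵢ = 0.39·2 + 0.11·2 + 0.35·3 + 0.09·2 + 0.06·3 = 2.41 bits/symbol.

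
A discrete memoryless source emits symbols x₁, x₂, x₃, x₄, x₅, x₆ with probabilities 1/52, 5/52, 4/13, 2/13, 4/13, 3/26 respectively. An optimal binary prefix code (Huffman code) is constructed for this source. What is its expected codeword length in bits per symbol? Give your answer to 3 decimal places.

Repeatedly combine the two least-probable nodes; the expected code length is the sum of the merged weights.
merge 1/52 + 5/52 → 3/26
merge 3/26 + 3/26 → 3/13
merge 2/13 + 3/13 → 5/13
merge 4/13 + 4/13 → 8/13
merge 5/13 + 8/13 → 1
L = 3/26 + 3/13 + 5/13 + 8/13 + 1 = 61/26 ≈ 2.346 bits/symbol.

2.346 bits/symbol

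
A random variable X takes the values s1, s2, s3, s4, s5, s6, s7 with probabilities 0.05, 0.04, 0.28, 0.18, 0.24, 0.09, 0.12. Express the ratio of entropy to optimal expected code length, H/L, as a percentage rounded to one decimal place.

Entropy H = −Σ p log₂ p ≈ 2.5352 bits.
Huffman merges: 1/25+1/20→9/100; 9/100+9/100→9/50; 3/25+9/50→3/10; 9/50+6/25→21/50; 7/25+3/10→29/50; 21/50+29/50→1. L = 257/100 ≈ 2.5700.
Efficiency = H/L = 2.5352/2.5700 = 98.6%.

98.6%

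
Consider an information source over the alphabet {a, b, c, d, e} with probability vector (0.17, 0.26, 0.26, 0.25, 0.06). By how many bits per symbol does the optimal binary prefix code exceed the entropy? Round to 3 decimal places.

Entropy H = −Σ p log₂ p ≈ 2.1887 bits.
Huffman merges: 3/50+17/100→23/100; 23/100+1/4→12/25; 13/50+13/50→13/25; 12/25+13/25→1. L = 223/100 ≈ 2.2300.
L − H = 2.2300 − 2.1887 = 0.041 bits.

0.041 bits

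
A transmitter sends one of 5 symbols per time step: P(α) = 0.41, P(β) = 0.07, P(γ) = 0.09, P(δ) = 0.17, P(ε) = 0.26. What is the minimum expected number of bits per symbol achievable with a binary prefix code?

Repeatedly combine the two least-probable nodes; the expected code length is the sum of the merged weights.
merge 7/100 + 9/100 → 4/25
merge 4/25 + 17/100 → 33/100
merge 13/50 + 33/100 → 59/100
merge 41/100 + 59/100 → 1
L = 4/25 + 33/100 + 59/100 + 1 = 52/25 = 2.08 bits/symbol.

2.08 bits/symbol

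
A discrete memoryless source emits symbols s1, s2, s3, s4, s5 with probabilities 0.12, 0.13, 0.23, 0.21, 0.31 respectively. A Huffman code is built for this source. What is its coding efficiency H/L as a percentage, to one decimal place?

Entropy H = −Σ p log₂ p ≈ 2.2340 bits.
Huffman merges: 3/25+13/100→1/4; 21/100+23/100→11/25; 1/4+31/100→14/25; 11/25+14/25→1. L = 9/4 ≈ 2.2500.
Efficiency = H/L = 2.2340/2.2500 = 99.3%.

99.3%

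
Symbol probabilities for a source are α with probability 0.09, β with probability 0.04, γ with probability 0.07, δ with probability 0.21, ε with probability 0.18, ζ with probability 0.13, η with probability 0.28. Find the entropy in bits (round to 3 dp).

2.582 bits

H = −Σ pᵢ log₂ pᵢ.
−0.09·log₂(0.09) = 0.3127
−0.04·log₂(0.04) = 0.1858
−0.07·log₂(0.07) = 0.2686
−0.21·log₂(0.21) = 0.4728
−0.18·log₂(0.18) = 0.4453
−0.13·log₂(0.13) = 0.3826
−0.28·log₂(0.28) = 0.5142
Sum ≈ 2.5820 → 2.582 bits.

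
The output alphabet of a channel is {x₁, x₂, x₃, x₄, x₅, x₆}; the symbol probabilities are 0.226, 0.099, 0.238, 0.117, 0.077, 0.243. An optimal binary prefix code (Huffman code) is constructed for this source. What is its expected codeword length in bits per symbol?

Repeatedly combine the two least-probable nodes; the expected code length is the sum of the merged weights.
merge 77/1000 + 99/1000 → 22/125
merge 117/1000 + 22/125 → 293/1000
merge 113/500 + 119/500 → 58/125
merge 243/1000 + 293/1000 → 67/125
merge 58/125 + 67/125 → 1
L = 22/125 + 293/1000 + 58/125 + 67/125 + 1 = 2469/1000 = 2.469 bits/symbol.

2.469 bits/symbol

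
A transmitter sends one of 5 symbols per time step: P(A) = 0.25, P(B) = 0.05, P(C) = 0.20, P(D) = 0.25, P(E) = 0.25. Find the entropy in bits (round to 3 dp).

2.180 bits

H = −Σ pᵢ log₂ pᵢ.
−0.25·log₂(0.25) = 0.5000
−0.05·log₂(0.05) = 0.2161
−0.20·log₂(0.20) = 0.4644
−0.25·log₂(0.25) = 0.5000
−0.25·log₂(0.25) = 0.5000
Sum ≈ 2.1805 → 2.180 bits.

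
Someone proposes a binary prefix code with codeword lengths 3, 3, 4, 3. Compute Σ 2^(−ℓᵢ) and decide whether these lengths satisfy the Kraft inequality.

0.4375; yes

With common denominator 2^4 = 16: Σ 2^(−ℓᵢ) = 2/16 + 2/16 + 1/16 + 2/16 = 7/16 = 0.4375.
Kraft's inequality requires Σ ≤ 1; here Σ = 0.4375 ≤ 1, so such a prefix code exists.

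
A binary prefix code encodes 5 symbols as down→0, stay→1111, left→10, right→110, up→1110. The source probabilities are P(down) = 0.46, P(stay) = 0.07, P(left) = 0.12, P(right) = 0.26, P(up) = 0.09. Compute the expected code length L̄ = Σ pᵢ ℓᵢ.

L̄ = Σ pᵢ·ℓᵢ = 0.46·1 + 0.07·4 + 0.12·2 + 0.26·3 + 0.09·4 = 2.12 bits/symbol.

2.12 bits/symbol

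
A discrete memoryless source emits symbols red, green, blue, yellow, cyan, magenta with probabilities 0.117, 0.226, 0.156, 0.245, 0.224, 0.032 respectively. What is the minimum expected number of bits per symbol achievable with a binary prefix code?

2.454 bits/symbol

Repeatedly combine the two least-probable nodes; the expected code length is the sum of the merged weights.
merge 4/125 + 117/1000 → 149/1000
merge 149/1000 + 39/250 → 61/200
merge 28/125 + 113/500 → 9/20
merge 49/200 + 61/200 → 11/20
merge 9/20 + 11/20 → 1
L = 149/1000 + 61/200 + 9/20 + 11/20 + 1 = 1227/500 = 2.454 bits/symbol.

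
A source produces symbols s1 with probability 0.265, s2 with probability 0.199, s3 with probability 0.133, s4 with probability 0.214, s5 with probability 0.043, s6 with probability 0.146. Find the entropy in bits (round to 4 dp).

2.4348 bits

H = −Σ pᵢ log₂ pᵢ.
−0.265·log₂(0.265) = 0.5077
−0.199·log₂(0.199) = 0.4635
−0.133·log₂(0.133) = 0.3871
−0.214·log₂(0.214) = 0.4760
−0.043·log₂(0.043) = 0.1952
−0.146·log₂(0.146) = 0.4053
Sum ≈ 2.4348 → 2.4348 bits.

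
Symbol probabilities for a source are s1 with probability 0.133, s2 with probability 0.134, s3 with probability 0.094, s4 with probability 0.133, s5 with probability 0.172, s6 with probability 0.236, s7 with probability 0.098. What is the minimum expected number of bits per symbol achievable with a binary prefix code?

Repeatedly combine the two least-probable nodes; the expected code length is the sum of the merged weights.
merge 47/500 + 49/500 → 24/125
merge 133/1000 + 133/1000 → 133/500
merge 67/500 + 43/250 → 153/500
merge 24/125 + 59/250 → 107/250
merge 133/500 + 153/500 → 143/250
merge 107/250 + 143/250 → 1
L = 24/125 + 133/500 + 153/500 + 107/250 + 143/250 + 1 = 691/250 = 2.764 bits/symbol.

2.764 bits/symbol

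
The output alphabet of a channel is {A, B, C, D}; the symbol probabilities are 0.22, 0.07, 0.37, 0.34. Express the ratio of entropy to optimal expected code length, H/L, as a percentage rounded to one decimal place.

Entropy H = −Σ p log₂ p ≈ 1.8090 bits.
Huffman merges: 7/100+11/50→29/100; 29/100+17/50→63/100; 37/100+63/100→1. L = 48/25 ≈ 1.9200.
Efficiency = H/L = 1.8090/1.9200 = 94.2%.

94.2%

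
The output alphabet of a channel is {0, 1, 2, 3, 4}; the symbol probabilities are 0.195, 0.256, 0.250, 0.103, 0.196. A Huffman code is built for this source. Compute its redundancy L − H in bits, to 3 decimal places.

0.036 bits

Entropy H = −Σ p log₂ p ≈ 2.2617 bits.
Huffman merges: 103/1000+39/200→149/500; 49/250+1/4→223/500; 32/125+149/500→277/500; 223/500+277/500→1. L = 1149/500 ≈ 2.2980.
L − H = 2.2980 − 2.2617 = 0.036 bits.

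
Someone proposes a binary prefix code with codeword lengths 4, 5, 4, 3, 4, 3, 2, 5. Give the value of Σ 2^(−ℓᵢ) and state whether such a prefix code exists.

With common denominator 2^5 = 32: Σ 2^(−ℓᵢ) = 2/32 + 1/32 + 2/32 + 4/32 + 2/32 + 4/32 + 8/32 + 1/32 = 24/32 = 0.75.
Kraft's inequality requires Σ ≤ 1; here Σ = 0.75 ≤ 1, so such a prefix code exists.

0.75; yes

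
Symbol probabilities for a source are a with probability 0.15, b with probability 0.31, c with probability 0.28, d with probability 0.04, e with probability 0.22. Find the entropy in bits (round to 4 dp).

2.1149 bits

H = −Σ pᵢ log₂ pᵢ.
−0.15·log₂(0.15) = 0.4105
−0.31·log₂(0.31) = 0.5238
−0.28·log₂(0.28) = 0.5142
−0.04·log₂(0.04) = 0.1858
−0.22·log₂(0.22) = 0.4806
Sum ≈ 2.1149 → 2.1149 bits.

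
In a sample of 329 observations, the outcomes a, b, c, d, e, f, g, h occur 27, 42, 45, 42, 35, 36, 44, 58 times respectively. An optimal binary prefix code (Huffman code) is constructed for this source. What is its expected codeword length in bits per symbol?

Probabilities are the counts divided by 329.
Repeatedly combine the two least-probable nodes; the expected code length is the sum of the merged weights.
merge 27/329 + 5/47 → 62/329
merge 36/329 + 6/47 → 78/329
merge 6/47 + 44/329 → 86/329
merge 45/329 + 58/329 → 103/329
merge 62/329 + 78/329 → 20/47
merge 86/329 + 103/329 → 27/47
merge 20/47 + 27/47 → 1
L = 62/329 + 78/329 + 86/329 + 103/329 + 20/47 + 27/47 + 1 = 3 bits/symbol.

3 bits/symbol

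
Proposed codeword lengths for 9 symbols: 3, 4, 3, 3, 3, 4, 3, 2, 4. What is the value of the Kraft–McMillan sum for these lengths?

1.0625

With common denominator 2^4 = 16: Σ 2^(−ℓᵢ) = 2/16 + 1/16 + 2/16 + 2/16 + 2/16 + 1/16 + 2/16 + 4/16 + 1/16 = 17/16 = 1.0625.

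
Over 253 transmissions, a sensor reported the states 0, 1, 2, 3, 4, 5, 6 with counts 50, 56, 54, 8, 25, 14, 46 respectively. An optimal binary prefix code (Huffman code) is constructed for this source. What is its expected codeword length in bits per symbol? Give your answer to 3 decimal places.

2.640 bits/symbol

Probabilities are the counts divided by 253.
Repeatedly combine the two least-probable nodes; the expected code length is the sum of the merged weights.
merge 8/253 + 14/253 → 2/23
merge 2/23 + 25/253 → 47/253
merge 2/11 + 47/253 → 93/253
merge 50/253 + 54/253 → 104/253
merge 56/253 + 93/253 → 149/253
merge 104/253 + 149/253 → 1
L = 2/23 + 47/253 + 93/253 + 104/253 + 149/253 + 1 = 668/253 ≈ 2.640 bits/symbol.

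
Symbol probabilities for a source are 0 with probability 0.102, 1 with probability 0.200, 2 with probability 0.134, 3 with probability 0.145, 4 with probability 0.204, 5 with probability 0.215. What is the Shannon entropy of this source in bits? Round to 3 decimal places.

2.537 bits

H = −Σ pᵢ log₂ pᵢ.
−0.102·log₂(0.102) = 0.3359
−0.200·log₂(0.200) = 0.4644
−0.134·log₂(0.134) = 0.3886
−0.145·log₂(0.145) = 0.4040
−0.204·log₂(0.204) = 0.4678
−0.215·log₂(0.215) = 0.4768
Sum ≈ 2.5374 → 2.537 bits.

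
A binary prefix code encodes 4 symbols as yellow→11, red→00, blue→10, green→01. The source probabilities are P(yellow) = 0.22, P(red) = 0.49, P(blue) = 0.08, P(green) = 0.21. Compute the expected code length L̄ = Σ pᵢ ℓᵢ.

2 bits/symbol

L̄ = Σ pᵢ·ℓᵢ = 0.22·2 + 0.49·2 + 0.08·2 + 0.21·2 = 2 bits/symbol.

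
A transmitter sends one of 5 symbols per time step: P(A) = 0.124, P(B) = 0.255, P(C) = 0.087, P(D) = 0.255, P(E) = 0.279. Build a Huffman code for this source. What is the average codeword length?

Repeatedly combine the two least-probable nodes; the expected code length is the sum of the merged weights.
merge 87/1000 + 31/250 → 211/1000
merge 211/1000 + 51/200 → 233/500
merge 51/200 + 279/1000 → 267/500
merge 233/500 + 267/500 → 1
L = 211/1000 + 233/500 + 267/500 + 1 = 2211/1000 = 2.211 bits/symbol.

2.211 bits/symbol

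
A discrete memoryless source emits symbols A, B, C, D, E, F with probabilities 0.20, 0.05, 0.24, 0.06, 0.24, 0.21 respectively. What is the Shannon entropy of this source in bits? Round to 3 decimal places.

2.385 bits

H = −Σ pᵢ log₂ pᵢ.
−0.20·log₂(0.20) = 0.4644
−0.05·log₂(0.05) = 0.2161
−0.24·log₂(0.24) = 0.4941
−0.06·log₂(0.06) = 0.2435
−0.24·log₂(0.24) = 0.4941
−0.21·log₂(0.21) = 0.4728
Sum ≈ 2.3851 → 2.385 bits.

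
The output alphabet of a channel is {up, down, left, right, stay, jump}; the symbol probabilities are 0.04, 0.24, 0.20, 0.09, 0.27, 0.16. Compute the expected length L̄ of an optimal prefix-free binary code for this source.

2.42 bits/symbol

Repeatedly combine the two least-probable nodes; the expected code length is the sum of the merged weights.
merge 1/25 + 9/100 → 13/100
merge 13/100 + 4/25 → 29/100
merge 1/5 + 6/25 → 11/25
merge 27/100 + 29/100 → 14/25
merge 11/25 + 14/25 → 1
L = 13/100 + 29/100 + 11/25 + 14/25 + 1 = 121/50 = 2.42 bits/symbol.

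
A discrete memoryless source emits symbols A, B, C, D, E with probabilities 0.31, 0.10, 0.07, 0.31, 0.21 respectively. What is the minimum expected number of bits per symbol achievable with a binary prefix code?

Repeatedly combine the two least-probable nodes; the expected code length is the sum of the merged weights.
merge 7/100 + 1/10 → 17/100
merge 17/100 + 21/100 → 19/50
merge 31/100 + 31/100 → 31/50
merge 19/50 + 31/50 → 1
L = 17/100 + 19/50 + 31/50 + 1 = 217/100 = 2.17 bits/symbol.

2.17 bits/symbol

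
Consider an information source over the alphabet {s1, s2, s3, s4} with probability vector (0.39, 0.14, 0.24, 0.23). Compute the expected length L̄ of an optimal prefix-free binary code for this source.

1.98 bits/symbol

Repeatedly combine the two least-probable nodes; the expected code length is the sum of the merged weights.
merge 7/50 + 23/100 → 37/100
merge 6/25 + 37/100 → 61/100
merge 39/100 + 61/100 → 1
L = 37/100 + 61/100 + 1 = 99/50 = 1.98 bits/symbol.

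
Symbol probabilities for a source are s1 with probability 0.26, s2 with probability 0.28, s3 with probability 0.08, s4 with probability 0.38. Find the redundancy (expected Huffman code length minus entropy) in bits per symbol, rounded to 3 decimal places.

0.119 bits

Entropy H = −Σ p log₂ p ≈ 1.8415 bits.
Huffman merges: 2/25+13/50→17/50; 7/25+17/50→31/50; 19/50+31/50→1. L = 49/25 ≈ 1.9600.
L − H = 1.9600 − 1.8415 = 0.119 bits.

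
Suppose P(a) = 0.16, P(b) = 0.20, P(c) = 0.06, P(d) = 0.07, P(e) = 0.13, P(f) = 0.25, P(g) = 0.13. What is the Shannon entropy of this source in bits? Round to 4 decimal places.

H = −Σ pᵢ log₂ pᵢ.
−0.16·log₂(0.16) = 0.4230
−0.20·log₂(0.20) = 0.4644
−0.06·log₂(0.06) = 0.2435
−0.07·log₂(0.07) = 0.2686
−0.13·log₂(0.13) = 0.3826
−0.25·log₂(0.25) = 0.5000
−0.13·log₂(0.13) = 0.3826
Sum ≈ 2.6648 → 2.6648 bits.

2.6648 bits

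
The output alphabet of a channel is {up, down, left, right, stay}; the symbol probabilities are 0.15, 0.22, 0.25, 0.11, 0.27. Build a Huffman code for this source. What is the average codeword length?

Repeatedly combine the two least-probable nodes; the expected code length is the sum of the merged weights.
merge 11/100 + 3/20 → 13/50
merge 11/50 + 1/4 → 47/100
merge 13/50 + 27/100 → 53/100
merge 47/100 + 53/100 → 1
L = 13/50 + 47/100 + 53/100 + 1 = 113/50 = 2.26 bits/symbol.

2.26 bits/symbol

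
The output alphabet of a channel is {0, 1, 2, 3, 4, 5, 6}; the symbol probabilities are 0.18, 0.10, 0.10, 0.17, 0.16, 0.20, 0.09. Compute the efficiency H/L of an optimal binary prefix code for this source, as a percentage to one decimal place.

Entropy H = −Σ p log₂ p ≈ 2.7443 bits.
Huffman merges: 9/100+1/10→19/100; 1/10+4/25→13/50; 17/100+9/50→7/20; 19/100+1/5→39/100; 13/50+7/20→61/100; 39/100+61/100→1. L = 14/5 ≈ 2.8000.
Efficiency = H/L = 2.7443/2.8000 = 98.0%.

98.0%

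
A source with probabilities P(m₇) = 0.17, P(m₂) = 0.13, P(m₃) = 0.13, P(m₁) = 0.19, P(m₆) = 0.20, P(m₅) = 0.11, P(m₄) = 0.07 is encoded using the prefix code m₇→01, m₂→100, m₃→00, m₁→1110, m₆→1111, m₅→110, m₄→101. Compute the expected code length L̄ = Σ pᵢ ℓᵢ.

L̄ = Σ pᵢ·ℓᵢ = 0.17·2 + 0.13·3 + 0.13·2 + 0.19·4 + 0.20·4 + 0.11·3 + 0.07·3 = 3.09 bits/symbol.

3.09 bits/symbol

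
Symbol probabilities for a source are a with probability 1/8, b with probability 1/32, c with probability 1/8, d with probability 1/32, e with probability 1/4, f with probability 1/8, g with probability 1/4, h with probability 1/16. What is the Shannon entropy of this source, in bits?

2.6875 bits

Each probability is a power of 1/2, so log₂(1/p) is an integer.
H = Σ p·log₂(1/p) = 1/8·3 + 1/32·5 + 1/8·3 + 1/32·5 + 1/4·2 + 1/8·3 + 1/4·2 + 1/16·4 = 2.6875 bits.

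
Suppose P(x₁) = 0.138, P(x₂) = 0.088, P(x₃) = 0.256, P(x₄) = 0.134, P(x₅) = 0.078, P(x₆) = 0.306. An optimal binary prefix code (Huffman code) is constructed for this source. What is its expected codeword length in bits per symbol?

2.438 bits/symbol

Repeatedly combine the two least-probable nodes; the expected code length is the sum of the merged weights.
merge 39/500 + 11/125 → 83/500
merge 67/500 + 69/500 → 34/125
merge 83/500 + 32/125 → 211/500
merge 34/125 + 153/500 → 289/500
merge 211/500 + 289/500 → 1
L = 83/500 + 34/125 + 211/500 + 289/500 + 1 = 1219/500 = 2.438 bits/symbol.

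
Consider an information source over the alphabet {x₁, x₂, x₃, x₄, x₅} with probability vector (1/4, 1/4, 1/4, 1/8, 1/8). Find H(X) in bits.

Each probability is a power of 1/2, so log₂(1/p) is an integer.
H = Σ p·log₂(1/p) = 1/4·2 + 1/4·2 + 1/4·2 + 1/8·3 + 1/8·3 = 2.25 bits.

2.25 bits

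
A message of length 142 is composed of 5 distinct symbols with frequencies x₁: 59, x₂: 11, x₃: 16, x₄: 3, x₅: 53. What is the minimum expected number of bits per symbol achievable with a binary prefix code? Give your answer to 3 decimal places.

Probabilities are the counts divided by 142.
Repeatedly combine the two least-probable nodes; the expected code length is the sum of the merged weights.
merge 3/142 + 11/142 → 7/71
merge 7/71 + 8/71 → 15/71
merge 15/71 + 53/142 → 83/142
merge 59/142 + 83/142 → 1
L = 7/71 + 15/71 + 83/142 + 1 = 269/142 ≈ 1.894 bits/symbol.

1.894 bits/symbol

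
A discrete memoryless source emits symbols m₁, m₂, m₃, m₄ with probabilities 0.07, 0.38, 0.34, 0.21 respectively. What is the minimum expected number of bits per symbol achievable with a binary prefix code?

Repeatedly combine the two least-probable nodes; the expected code length is the sum of the merged weights.
merge 7/100 + 21/100 → 7/25
merge 7/25 + 17/50 → 31/50
merge 19/50 + 31/50 → 1
L = 7/25 + 31/50 + 1 = 19/10 = 1.9 bits/symbol.

1.9 bits/symbol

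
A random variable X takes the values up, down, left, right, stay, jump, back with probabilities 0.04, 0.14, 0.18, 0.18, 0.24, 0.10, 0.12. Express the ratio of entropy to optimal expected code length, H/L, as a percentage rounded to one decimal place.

98.0%

Entropy H = −Σ p log₂ p ≈ 2.6669 bits.
Huffman merges: 1/25+1/10→7/50; 3/25+7/50→13/50; 7/50+9/50→8/25; 9/50+6/25→21/50; 13/50+8/25→29/50; 21/50+29/50→1. L = 68/25 ≈ 2.7200.
Efficiency = H/L = 2.6669/2.7200 = 98.0%.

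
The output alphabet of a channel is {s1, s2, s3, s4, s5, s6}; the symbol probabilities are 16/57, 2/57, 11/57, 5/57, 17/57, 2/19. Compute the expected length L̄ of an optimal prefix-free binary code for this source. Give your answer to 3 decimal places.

2.351 bits/symbol

Repeatedly combine the two least-probable nodes; the expected code length is the sum of the merged weights.
merge 2/57 + 5/57 → 7/57
merge 2/19 + 7/57 → 13/57
merge 11/57 + 13/57 → 8/19
merge 16/57 + 17/57 → 11/19
merge 8/19 + 11/19 → 1
L = 7/57 + 13/57 + 8/19 + 11/19 + 1 = 134/57 ≈ 2.351 bits/symbol.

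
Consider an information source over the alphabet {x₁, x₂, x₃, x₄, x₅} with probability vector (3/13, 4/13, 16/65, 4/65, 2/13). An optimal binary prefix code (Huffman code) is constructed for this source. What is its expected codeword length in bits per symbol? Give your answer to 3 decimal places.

2.215 bits/symbol

Repeatedly combine the two least-probable nodes; the expected code length is the sum of the merged weights.
merge 4/65 + 2/13 → 14/65
merge 14/65 + 3/13 → 29/65
merge 16/65 + 4/13 → 36/65
merge 29/65 + 36/65 → 1
L = 14/65 + 29/65 + 36/65 + 1 = 144/65 ≈ 2.215 bits/symbol.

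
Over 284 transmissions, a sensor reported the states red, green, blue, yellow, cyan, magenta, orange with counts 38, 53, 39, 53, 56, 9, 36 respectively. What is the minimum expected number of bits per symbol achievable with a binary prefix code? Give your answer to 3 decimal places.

2.775 bits/symbol

Probabilities are the counts divided by 284.
Repeatedly combine the two least-probable nodes; the expected code length is the sum of the merged weights.
merge 9/284 + 9/71 → 45/284
merge 19/142 + 39/284 → 77/284
merge 45/284 + 53/284 → 49/142
merge 53/284 + 14/71 → 109/284
merge 77/284 + 49/142 → 175/284
merge 109/284 + 175/284 → 1
L = 45/284 + 77/284 + 49/142 + 109/284 + 175/284 + 1 = 197/71 ≈ 2.775 bits/symbol.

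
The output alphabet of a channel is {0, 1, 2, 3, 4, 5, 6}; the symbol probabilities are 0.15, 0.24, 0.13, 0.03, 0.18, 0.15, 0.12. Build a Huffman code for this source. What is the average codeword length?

2.73 bits/symbol

Repeatedly combine the two least-probable nodes; the expected code length is the sum of the merged weights.
merge 3/100 + 3/25 → 3/20
merge 13/100 + 3/20 → 7/25
merge 3/20 + 3/20 → 3/10
merge 9/50 + 6/25 → 21/50
merge 7/25 + 3/10 → 29/50
merge 21/50 + 29/50 → 1
L = 3/20 + 7/25 + 3/10 + 21/50 + 29/50 + 1 = 273/100 = 2.73 bits/symbol.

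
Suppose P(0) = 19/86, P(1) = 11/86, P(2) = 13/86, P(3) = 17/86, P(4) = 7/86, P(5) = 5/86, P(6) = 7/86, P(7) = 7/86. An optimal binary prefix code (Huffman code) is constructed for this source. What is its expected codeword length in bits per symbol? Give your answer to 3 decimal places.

2.884 bits/symbol

Repeatedly combine the two least-probable nodes; the expected code length is the sum of the merged weights.
merge 5/86 + 7/86 → 6/43
merge 7/86 + 7/86 → 7/43
merge 11/86 + 6/43 → 23/86
merge 13/86 + 7/43 → 27/86
merge 17/86 + 19/86 → 18/43
merge 23/86 + 27/86 → 25/43
merge 18/43 + 25/43 → 1
L = 6/43 + 7/43 + 23/86 + 27/86 + 18/43 + 25/43 + 1 = 124/43 ≈ 2.884 bits/symbol.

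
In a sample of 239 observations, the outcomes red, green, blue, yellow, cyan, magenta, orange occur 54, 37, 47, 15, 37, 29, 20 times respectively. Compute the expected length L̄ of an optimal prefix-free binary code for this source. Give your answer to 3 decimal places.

2.724 bits/symbol

Probabilities are the counts divided by 239.
Repeatedly combine the two least-probable nodes; the expected code length is the sum of the merged weights.
merge 15/239 + 20/239 → 35/239
merge 29/239 + 35/239 → 64/239
merge 37/239 + 37/239 → 74/239
merge 47/239 + 54/239 → 101/239
merge 64/239 + 74/239 → 138/239
merge 101/239 + 138/239 → 1
L = 35/239 + 64/239 + 74/239 + 101/239 + 138/239 + 1 = 651/239 ≈ 2.724 bits/symbol.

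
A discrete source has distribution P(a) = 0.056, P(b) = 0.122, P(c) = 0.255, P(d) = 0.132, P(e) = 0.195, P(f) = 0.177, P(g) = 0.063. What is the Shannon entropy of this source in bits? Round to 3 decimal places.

H = −Σ pᵢ log₂ pᵢ.
−0.056·log₂(0.056) = 0.2329
−0.122·log₂(0.122) = 0.3703
−0.255·log₂(0.255) = 0.5027
−0.132·log₂(0.132) = 0.3856
−0.195·log₂(0.195) = 0.4599
−0.177·log₂(0.177) = 0.4422
−0.063·log₂(0.063) = 0.2513
Sum ≈ 2.6448 → 2.645 bits.

2.645 bits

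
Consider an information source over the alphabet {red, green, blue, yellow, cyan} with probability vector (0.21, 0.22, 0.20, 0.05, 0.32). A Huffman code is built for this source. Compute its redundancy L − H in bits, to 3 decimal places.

0.090 bits

Entropy H = −Σ p log₂ p ≈ 2.1599 bits.
Huffman merges: 1/20+1/5→1/4; 21/100+11/50→43/100; 1/4+8/25→57/100; 43/100+57/100→1. L = 9/4 ≈ 2.2500.
L − H = 2.2500 − 2.1599 = 0.090 bits.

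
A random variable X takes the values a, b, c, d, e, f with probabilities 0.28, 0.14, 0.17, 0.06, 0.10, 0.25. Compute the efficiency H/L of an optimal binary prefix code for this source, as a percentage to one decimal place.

Entropy H = −Σ p log₂ p ≈ 2.4216 bits.
Huffman merges: 3/50+1/10→4/25; 7/50+4/25→3/10; 17/100+1/4→21/50; 7/25+3/10→29/50; 21/50+29/50→1. L = 123/50 ≈ 2.4600.
Efficiency = H/L = 2.4216/2.4600 = 98.4%.

98.4%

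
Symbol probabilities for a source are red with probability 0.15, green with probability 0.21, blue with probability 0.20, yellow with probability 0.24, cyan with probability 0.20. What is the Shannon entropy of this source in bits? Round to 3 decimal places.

H = −Σ pᵢ log₂ pᵢ.
−0.15·log₂(0.15) = 0.4105
−0.21·log₂(0.21) = 0.4728
−0.20·log₂(0.20) = 0.4644
−0.24·log₂(0.24) = 0.4941
−0.20·log₂(0.20) = 0.4644
Sum ≈ 2.3063 → 2.306 bits.

2.306 bits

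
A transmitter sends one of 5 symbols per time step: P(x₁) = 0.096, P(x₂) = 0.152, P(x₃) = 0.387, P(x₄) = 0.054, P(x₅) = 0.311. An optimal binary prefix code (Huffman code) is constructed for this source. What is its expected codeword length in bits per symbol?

Repeatedly combine the two least-probable nodes; the expected code length is the sum of the merged weights.
merge 27/500 + 12/125 → 3/20
merge 3/20 + 19/125 → 151/500
merge 151/500 + 311/1000 → 613/1000
merge 387/1000 + 613/1000 → 1
L = 3/20 + 151/500 + 613/1000 + 1 = 413/200 = 2.065 bits/symbol.

2.065 bits/symbol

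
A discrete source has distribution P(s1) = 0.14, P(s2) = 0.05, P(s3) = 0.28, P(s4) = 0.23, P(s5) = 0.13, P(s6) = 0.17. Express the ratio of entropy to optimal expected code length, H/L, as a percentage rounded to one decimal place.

97.7%

Entropy H = −Σ p log₂ p ≈ 2.4323 bits.
Huffman merges: 1/20+13/100→9/50; 7/50+17/100→31/100; 9/50+23/100→41/100; 7/25+31/100→59/100; 41/100+59/100→1. L = 249/100 ≈ 2.4900.
Efficiency = H/L = 2.4323/2.4900 = 97.7%.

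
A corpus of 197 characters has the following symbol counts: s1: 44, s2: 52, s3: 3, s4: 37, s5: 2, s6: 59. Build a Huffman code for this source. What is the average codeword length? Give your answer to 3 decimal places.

Probabilities are the counts divided by 197.
Repeatedly combine the two least-probable nodes; the expected code length is the sum of the merged weights.
merge 2/197 + 3/197 → 5/197
merge 5/197 + 37/197 → 42/197
merge 42/197 + 44/197 → 86/197
merge 52/197 + 59/197 → 111/197
merge 86/197 + 111/197 → 1
L = 5/197 + 42/197 + 86/197 + 111/197 + 1 = 441/197 ≈ 2.239 bits/symbol.

2.239 bits/symbol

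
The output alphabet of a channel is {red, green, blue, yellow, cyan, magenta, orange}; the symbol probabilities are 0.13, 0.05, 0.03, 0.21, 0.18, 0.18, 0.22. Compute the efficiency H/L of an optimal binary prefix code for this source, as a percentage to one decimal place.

97.9%

Entropy H = −Σ p log₂ p ≈ 2.5945 bits.
Huffman merges: 3/100+1/20→2/25; 2/25+13/100→21/100; 9/50+9/50→9/25; 21/100+21/100→21/50; 11/50+9/25→29/50; 21/50+29/50→1. L = 53/20 ≈ 2.6500.
Efficiency = H/L = 2.5945/2.6500 = 97.9%.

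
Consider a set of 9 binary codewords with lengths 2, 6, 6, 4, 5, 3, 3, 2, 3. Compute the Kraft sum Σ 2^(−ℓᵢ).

1

With common denominator 2^6 = 64: Σ 2^(−ℓᵢ) = 16/64 + 1/64 + 1/64 + 4/64 + 2/64 + 8/64 + 8/64 + 16/64 + 8/64 = 64/64 = 1.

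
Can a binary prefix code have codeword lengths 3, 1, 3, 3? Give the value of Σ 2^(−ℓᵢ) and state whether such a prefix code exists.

With common denominator 2^3 = 8: Σ 2^(−ℓᵢ) = 1/8 + 4/8 + 1/8 + 1/8 = 7/8 = 0.875.
Kraft's inequality requires Σ ≤ 1; here Σ = 0.875 ≤ 1, so such a prefix code exists.

0.875; yes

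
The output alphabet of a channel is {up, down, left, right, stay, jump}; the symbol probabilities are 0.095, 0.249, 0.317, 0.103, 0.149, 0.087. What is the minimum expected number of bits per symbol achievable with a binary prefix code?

Repeatedly combine the two least-probable nodes; the expected code length is the sum of the merged weights.
merge 87/1000 + 19/200 → 91/500
merge 103/1000 + 149/1000 → 63/250
merge 91/500 + 249/1000 → 431/1000
merge 63/250 + 317/1000 → 569/1000
merge 431/1000 + 569/1000 → 1
L = 91/500 + 63/250 + 431/1000 + 569/1000 + 1 = 1217/500 = 2.434 bits/symbol.

2.434 bits/symbol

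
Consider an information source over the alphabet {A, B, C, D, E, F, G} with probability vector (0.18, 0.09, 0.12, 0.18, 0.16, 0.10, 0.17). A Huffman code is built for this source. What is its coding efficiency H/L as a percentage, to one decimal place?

97.9%

Entropy H = −Σ p log₂ p ≈ 2.7601 bits.
Huffman merges: 9/100+1/10→19/100; 3/25+4/25→7/25; 17/100+9/50→7/20; 9/50+19/100→37/100; 7/25+7/20→63/100; 37/100+63/100→1. L = 141/50 ≈ 2.8200.
Efficiency = H/L = 2.7601/2.8200 = 97.9%.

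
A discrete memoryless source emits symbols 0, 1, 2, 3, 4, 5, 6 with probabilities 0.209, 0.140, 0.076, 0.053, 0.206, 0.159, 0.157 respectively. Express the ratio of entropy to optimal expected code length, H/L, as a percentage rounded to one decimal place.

99.0%

Entropy H = −Σ p log₂ p ≈ 2.6870 bits.
Huffman merges: 53/1000+19/250→129/1000; 129/1000+7/50→269/1000; 157/1000+159/1000→79/250; 103/500+209/1000→83/200; 269/1000+79/250→117/200; 83/200+117/200→1. L = 1357/500 ≈ 2.7140.
Efficiency = H/L = 2.6870/2.7140 = 99.0%.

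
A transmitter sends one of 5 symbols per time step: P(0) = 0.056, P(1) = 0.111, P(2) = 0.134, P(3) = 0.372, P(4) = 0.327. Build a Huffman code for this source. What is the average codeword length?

2.096 bits/symbol

Repeatedly combine the two least-probable nodes; the expected code length is the sum of the merged weights.
merge 7/125 + 111/1000 → 167/1000
merge 67/500 + 167/1000 → 301/1000
merge 301/1000 + 327/1000 → 157/250
merge 93/250 + 157/250 → 1
L = 167/1000 + 301/1000 + 157/250 + 1 = 262/125 = 2.096 bits/symbol.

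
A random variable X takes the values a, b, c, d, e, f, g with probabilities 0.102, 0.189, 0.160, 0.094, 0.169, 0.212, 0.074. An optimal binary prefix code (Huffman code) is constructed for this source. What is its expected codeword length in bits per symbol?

Repeatedly combine the two least-probable nodes; the expected code length is the sum of the merged weights.
merge 37/500 + 47/500 → 21/125
merge 51/500 + 4/25 → 131/500
merge 21/125 + 169/1000 → 337/1000
merge 189/1000 + 53/250 → 401/1000
merge 131/500 + 337/1000 → 599/1000
merge 401/1000 + 599/1000 → 1
L = 21/125 + 131/500 + 337/1000 + 401/1000 + 599/1000 + 1 = 2767/1000 = 2.767 bits/symbol.

2.767 bits/symbol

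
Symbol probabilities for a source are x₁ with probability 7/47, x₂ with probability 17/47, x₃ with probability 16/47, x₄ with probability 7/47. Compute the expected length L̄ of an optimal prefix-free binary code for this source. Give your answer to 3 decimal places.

Repeatedly combine the two least-probable nodes; the expected code length is the sum of the merged weights.
merge 7/47 + 7/47 → 14/47
merge 14/47 + 16/47 → 30/47
merge 17/47 + 30/47 → 1
L = 14/47 + 30/47 + 1 = 91/47 ≈ 1.936 bits/symbol.

1.936 bits/symbol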